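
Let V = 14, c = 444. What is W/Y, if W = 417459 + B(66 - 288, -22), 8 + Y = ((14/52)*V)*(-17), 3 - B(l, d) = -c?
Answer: -5432778/937 ≈ -5798.1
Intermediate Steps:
B(l, d) = 447 (B(l, d) = 3 - (-1)*444 = 3 - 1*(-444) = 3 + 444 = 447)
Y = -937/13 (Y = -8 + ((14/52)*14)*(-17) = -8 + ((14*(1/52))*14)*(-17) = -8 + ((7/26)*14)*(-17) = -8 + (49/13)*(-17) = -8 - 833/13 = -937/13 ≈ -72.077)
W = 417906 (W = 417459 + 447 = 417906)
W/Y = 417906/(-937/13) = 417906*(-13/937) = -5432778/937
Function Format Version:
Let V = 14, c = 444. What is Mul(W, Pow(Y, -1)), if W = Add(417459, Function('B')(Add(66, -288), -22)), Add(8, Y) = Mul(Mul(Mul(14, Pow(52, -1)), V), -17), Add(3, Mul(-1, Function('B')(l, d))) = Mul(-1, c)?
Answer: Rational(-5432778, 937) ≈ -5798.1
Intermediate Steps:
Function('B')(l, d) = 447 (Function('B')(l, d) = Add(3, Mul(-1, Mul(-1, 444))) = Add(3, Mul(-1, -444)) = Add(3, 444) = 447)
Y = Rational(-937, 13) (Y = Add(-8, Mul(Mul(Mul(14, Pow(52, -1)), 14), -17)) = Add(-8, Mul(Mul(Mul(14, Rational(1, 52)), 14), -17)) = Add(-8, Mul(Mul(Rational(7, 26), 14), -17)) = Add(-8, Mul(Rational(49, 13), -17)) = Add(-8, Rational(-833, 13)) = Rational(-937, 13) ≈ -72.077)
W = 417906 (W = Add(417459, 447) = 417906)
Mul(W, Pow(Y, -1)) = Mul(417906, Pow(Rational(-937, 13), -1)) = Mul(417906, Rational(-13, 937)) = Rational(-5432778, 937)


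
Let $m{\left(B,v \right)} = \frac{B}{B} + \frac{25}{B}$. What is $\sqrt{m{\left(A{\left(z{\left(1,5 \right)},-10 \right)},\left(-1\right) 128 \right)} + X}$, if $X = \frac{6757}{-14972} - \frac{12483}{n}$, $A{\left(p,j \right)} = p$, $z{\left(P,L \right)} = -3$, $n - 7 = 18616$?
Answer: $\frac{13 i \sqrt{8751155501262999}}{418235334} \approx 2.9077 i$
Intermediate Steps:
$n = 18623$ ($n = 7 + 18616 = 18623$)
$m{\left(B,v \right)} = 1 + \frac{25}{B}$
$X = - \frac{312731087}{278823556}$ ($X = \frac{6757}{-14972} - \frac{12483}{18623} = 6757 \left(- \frac{1}{14972}\right) - \frac{12483}{18623} = - \frac{6757}{14972} - \frac{12483}{18623} = - \frac{312731087}{278823556} \approx -1.1216$)
$\sqrt{m{\left(A{\left(z{\left(1,5 \right)},-10 \right)},\left(-1\right) 128 \right)} + X} = \sqrt{\frac{25 - 3}{-3} - \frac{312731087}{278823556}} = \sqrt{\left(- \frac{1}{3}\right) 22 - \frac{312731087}{278823556}} = \sqrt{- \frac{22}{3} - \frac{312731087}{278823556}} = \sqrt{- \frac{7072311493}{836470668}} = \frac{13 i \sqrt{8751155501262999}}{418235334}$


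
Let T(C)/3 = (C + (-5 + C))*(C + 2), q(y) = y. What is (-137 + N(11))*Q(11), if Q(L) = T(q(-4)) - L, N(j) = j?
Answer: -8442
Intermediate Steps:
T(C) = 3*(-5 + 2*C)*(2 + C) (T(C) = 3*((C + (-5 + C))*(C + 2)) = 3*((-5 + 2*C)*(2 + C)) = 3*(-5 + 2*C)*(2 + C))
Q(L) = 78 - L (Q(L) = (-30 - 3*(-4) + 6*(-4)²) - L = (-30 + 12 + 6*16) - L = (-30 + 12 + 96) - L = 78 - L)
(-137 + N(11))*Q(11) = (-137 + 11)*(78 - 1*11) = -126*(78 - 11) = -126*67 = -8442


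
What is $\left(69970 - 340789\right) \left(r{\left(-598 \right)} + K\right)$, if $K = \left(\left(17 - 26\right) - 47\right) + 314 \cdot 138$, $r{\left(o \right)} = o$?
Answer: $-11558013282$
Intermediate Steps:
$K = 43276$ ($K = \left(-9 - 47\right) + 43332 = -56 + 43332 = 43276$)
$\left(69970 - 340789\right) \left(r{\left(-598 \right)} + K\right) = \left(69970 - 340789\right) \left(-598 + 43276\right) = \left(-270819\right) 42678 = -11558013282$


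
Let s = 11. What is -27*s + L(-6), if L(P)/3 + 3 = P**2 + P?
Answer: -216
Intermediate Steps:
L(P) = -9 + 3*P + 3*P**2 (L(P) = -9 + 3*(P**2 + P) = -9 + 3*(P + P**2) = -9 + (3*P + 3*P**2) = -9 + 3*P + 3*P**2)
-27*s + L(-6) = -27*11 + (-9 + 3*(-6) + 3*(-6)**2) = -297 + (-9 - 18 + 3*36) = -297 + (-9 - 18 + 108) = -297 + 81 = -216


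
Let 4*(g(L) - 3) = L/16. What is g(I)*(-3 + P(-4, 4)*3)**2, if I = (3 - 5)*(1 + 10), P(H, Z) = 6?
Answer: 19125/32 ≈ 597.66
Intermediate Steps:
I = -22 (I = -2*11 = -22)
g(L) = 3 + L/64 (g(L) = 3 + (L/16)/4 = 3 + L/64)
g(I)*(-3 + P(-4, 4)*3)**2 = (3 + (1/64)*(-22))*(-3 + 6*3)**2 = (3 - 11/32)*(-3 + 18)**2 = (85/32)*15**2 = (85/32)*225 = 19125/32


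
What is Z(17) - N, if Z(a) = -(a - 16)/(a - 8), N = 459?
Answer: -4132/9 ≈ -459.11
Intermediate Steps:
Z(a) = -(-16 + a)/(-8 + a)
Z(17) - N = (16 - 1*17)/(-8 + 17) - 1*459 = (16 - 17)/9 - 459 = (⅑)*(-1) - 459 = -⅑ - 459 = -4132/9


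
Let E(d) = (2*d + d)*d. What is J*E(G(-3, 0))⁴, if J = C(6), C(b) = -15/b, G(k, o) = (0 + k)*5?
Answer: -1037970703125/2 ≈ -5.1899e+11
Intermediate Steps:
G(k, o) = 5*k (G(k, o) = k*5 = 5*k)
J = -5/2 (J = -15/6 = -15*⅙ = -5/2 ≈ -2.5000)
E(d) = 3*d² (E(d) = (3*d)*d = 3*d²)
J*E(G(-3, 0))⁴ = -5*(3*(5*(-3))²)⁴/2 = -5*(3*(-15)²)⁴/2 = -5*(3*225)⁴/2 = -5/2*675⁴ = -5/2*207594140625 = -1037970703125/2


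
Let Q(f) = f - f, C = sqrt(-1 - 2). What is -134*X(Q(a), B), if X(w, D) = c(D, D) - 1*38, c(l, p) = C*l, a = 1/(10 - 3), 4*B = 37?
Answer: 5092 - 2479*I*sqrt(3)/2 ≈ 5092.0 - 2146.9*I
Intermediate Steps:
B = 37/4 (B = (1/4)*37 = 37/4 ≈ 9.2500)
C = I*sqrt(3) (C = sqrt(-3) = I*sqrt(3) ≈ 1.732*I)
a = 1/7 ≈ 0.14286
c(l, p) = I*l*sqrt(3) (c(l, p) = (I*sqrt(3))*l = I*l*sqrt(3))
Q(f) = 0
X(w, D) = -38 + I*D*sqrt(3) (X(w, D) = I*D*sqrt(3) - 1*38 = I*D*sqrt(3) - 38 = -38 + I*D*sqrt(3))
-134*X(Q(a), B) = -134*(-38 + I*(37/4)*sqrt(3)) = -134*(-38 + 37*I*sqrt(3)/4) = 5092 - 2479*I*sqrt(3)/2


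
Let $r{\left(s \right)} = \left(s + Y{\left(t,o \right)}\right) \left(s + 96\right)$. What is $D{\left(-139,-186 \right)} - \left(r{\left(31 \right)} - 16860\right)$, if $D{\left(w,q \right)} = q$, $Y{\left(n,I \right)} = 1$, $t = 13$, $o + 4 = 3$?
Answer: $12610$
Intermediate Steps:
$o = -1$ ($o = -4 + 3 = -1$)
$r{\left(s \right)} = \left(1 + s\right) \left(96 + s\right)$ ($r{\left(s \right)} = \left(s + 1\right) \left(s + 96\right) = \left(1 + s\right) \left(96 + s\right)$)
$D{\left(-139,-186 \right)} - \left(r{\left(31 \right)} - 16860\right) = -186 - \left(\left(96 + 31^{2} + 97 \cdot 31\right) - 16860\right) = -186 - \left(\left(96 + 961 + 3007\right) - 16860\right) = -186 - \left(4064 - 16860\right) = -186 - -12796 = -186 + 12796 = 12610$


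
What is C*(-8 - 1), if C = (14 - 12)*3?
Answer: -54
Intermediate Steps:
C = 6 (C = 2*3 = 6)
C*(-8 - 1) = 6*(-8 - 1) = 6*(-9) = -54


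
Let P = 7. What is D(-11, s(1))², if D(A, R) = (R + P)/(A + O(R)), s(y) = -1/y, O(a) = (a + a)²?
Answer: 36/49 ≈ 0.73469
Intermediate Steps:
O(a) = 4*a² (O(a) = (2*a)² = 4*a²)
D(A, R) = (7 + R)/(A + 4*R²) (D(A, R) = (R + 7)/(A + 4*R²) = (7 + R)/(A + 4*R²))
D(-11, s(1))² = ((7 - 1/1)/(-11 + 4*(-1/1)²))² = ((7 - 1*1)/(-11 + 4*(-1*1)²))² = ((7 - 1)/(-11 + 4*(-1)²))² = (6/(-11 + 4*1))² = (6/(-11 + 4))² = (6/(-7))² = (-⅐*6)² = (-6/7)² = 36/49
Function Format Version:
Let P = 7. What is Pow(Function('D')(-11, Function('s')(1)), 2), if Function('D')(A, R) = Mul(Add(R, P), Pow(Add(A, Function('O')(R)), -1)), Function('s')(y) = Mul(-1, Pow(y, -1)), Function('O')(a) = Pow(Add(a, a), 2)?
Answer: Rational(36, 49) ≈ 0.73469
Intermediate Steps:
Function('O')(a) = Mul(4, Pow(a, 2)) (Function('O')(a) = Pow(Mul(2, a), 2) = Mul(4, Pow(a, 2)))
Function('D')(A, R) = Mul(Pow(Add(A, Mul(4, Pow(R, 2))), -1), Add(7, R)) (Function('D')(A, R) = Mul(Add(R, 7), Pow(Add(A, Mul(4, Pow(R, 2))), -1)) = Mul(Add(7, R), Pow(Add(A, Mul(4, Pow(R, 2))), -1)) = Mul(Pow(Add(A, Mul(4, Pow(R, 2))), -1), Add(7, R)))
Pow(Function('D')(-11, Function('s')(1)), 2) = Pow(Mul(Pow(Add(-11, Mul(4, Pow(Mul(-1, Pow(1, -1)), 2))), -1), Add(7, Mul(-1, Pow(1, -1)))), 2) = Pow(Mul(Pow(Add(-11, Mul(4, Pow(Mul(-1, 1), 2))), -1), Add(7, Mul(-1, 1))), 2) = Pow(Mul(Pow(Add(-11, Mul(4, Pow(-1, 2))), -1), Add(7, -1)), 2) = Pow(Mul(Pow(Add(-11, Mul(4, 1)), -1), 6), 2) = Pow(Mul(Pow(Add(-11, 4), -1), 6), 2) = Pow(Mul(Pow(-7, -1), 6), 2) = Pow(Mul(Rational(-1, 7), 6), 2) = Pow(Rational(-6, 7), 2) = Rational(36, 49)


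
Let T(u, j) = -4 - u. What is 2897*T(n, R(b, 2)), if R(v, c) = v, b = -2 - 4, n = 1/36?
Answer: -420065/36 ≈ -11668.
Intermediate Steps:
n = 1/36 ≈ 0.027778
b = -6
2897*T(n, R(b, 2)) = 2897*(-4 - 1*1/36) = 2897*(-4 - 1/36) = 2897*(-145/36) = -420065/36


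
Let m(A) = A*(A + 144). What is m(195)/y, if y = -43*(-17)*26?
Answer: 5085/1462 ≈ 3.4781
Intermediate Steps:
m(A) = A*(144 + A)
y = 19006 (y = 731*26 = 19006)
m(195)/y = (195*(144 + 195))/19006 = (195*339)*(1/19006) = 66105*(1/19006) = 5085/1462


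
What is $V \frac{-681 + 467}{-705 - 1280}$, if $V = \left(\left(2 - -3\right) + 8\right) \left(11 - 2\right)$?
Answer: $\frac{25038}{1985} \approx 12.614$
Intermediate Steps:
$V = 117$ ($V = \left(\left(2 + 3\right) + 8\right) 9 = \left(5 + 8\right) 9 = 13 \cdot 9 = 117$)
$V \frac{-681 + 467}{-705 - 1280} = 117 \frac{-681 + 467}{-705 - 1280} = 117 \left(- \frac{214}{-1985}\right) = 117 \left(\left(-214\right) \left(- \frac{1}{1985}\right)\right) = 117 \cdot \frac{214}{1985} = \frac{25038}{1985}$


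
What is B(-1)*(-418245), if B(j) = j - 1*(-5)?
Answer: -1672980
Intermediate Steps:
B(j) = 5 + j (B(j) = j + 5 = 5 + j)
B(-1)*(-418245) = (5 - 1)*(-418245) = 4*(-418245) = -1672980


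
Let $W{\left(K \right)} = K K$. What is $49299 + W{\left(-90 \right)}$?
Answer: $57399$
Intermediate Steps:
$W{\left(K \right)} = K^{2}$
$49299 + W{\left(-90 \right)} = 49299 + \left(-90\right)^{2} = 49299 + 8100 = 57399$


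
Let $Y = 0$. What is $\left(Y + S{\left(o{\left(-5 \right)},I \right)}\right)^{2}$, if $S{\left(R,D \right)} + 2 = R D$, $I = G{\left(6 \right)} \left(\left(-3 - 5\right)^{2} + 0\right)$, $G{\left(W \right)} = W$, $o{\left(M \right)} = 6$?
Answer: $5299204$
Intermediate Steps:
$I = 384$ ($I = 6 \left(\left(-3 - 5\right)^{2} + 0\right) = 6 \left(\left(-8\right)^{2} + 0\right) = 6 \left(64 + 0\right) = 6 \cdot 64 = 384$)
$S{\left(R,D \right)} = -2 + D R$ ($S{\left(R,D \right)} = -2 + R D = -2 + D R$)
$\left(Y + S{\left(o{\left(-5 \right)},I \right)}\right)^{2} = \left(0 + \left(-2 + 384 \cdot 6\right)\right)^{2} = \left(0 + \left(-2 + 2304\right)\right)^{2} = \left(0 + 2302\right)^{2} = 2302^{2} = 5299204$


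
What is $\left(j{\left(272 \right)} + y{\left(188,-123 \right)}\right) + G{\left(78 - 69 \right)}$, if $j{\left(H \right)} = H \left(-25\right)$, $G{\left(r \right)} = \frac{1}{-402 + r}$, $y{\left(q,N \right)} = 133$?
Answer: $- \frac{2620132}{393} \approx -6667.0$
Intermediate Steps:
$j{\left(H \right)} = - 25 H$
$\left(j{\left(272 \right)} + y{\left(188,-123 \right)}\right) + G{\left(78 - 69 \right)} = \left(\left(-25\right) 272 + 133\right) + \frac{1}{-402 + \left(78 - 69\right)} = \left(-6800 + 133\right) + \frac{1}{-402 + \left(78 - 69\right)} = -6667 + \frac{1}{-402 + 9} = -6667 + \frac{1}{-393} = -6667 - \frac{1}{393} = - \frac{2620132}{393}$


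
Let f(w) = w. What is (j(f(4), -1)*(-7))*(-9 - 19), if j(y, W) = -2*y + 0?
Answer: -1568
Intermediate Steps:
j(y, W) = -2*y
(j(f(4), -1)*(-7))*(-9 - 19) = (-2*4*(-7))*(-9 - 19) = -8*(-7)*(-28) = 56*(-28) = -1568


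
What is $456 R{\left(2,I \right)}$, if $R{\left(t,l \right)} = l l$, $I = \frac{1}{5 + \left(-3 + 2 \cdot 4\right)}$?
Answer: $\frac{114}{25} \approx 4.56$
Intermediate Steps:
$I = \frac{1}{10}$ ($I = \frac{1}{5 + \left(-3 + 8\right)} = \frac{1}{5 + 5} = \frac{1}{10} \approx 0.1$)
$R{\left(t,l \right)} = l^{2}$
$456 R{\left(2,I \right)} = \frac{456}{100} = 456 \cdot \frac{1}{100} = \frac{114}{25}$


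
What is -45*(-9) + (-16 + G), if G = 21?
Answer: 410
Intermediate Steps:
-45*(-9) + (-16 + G) = -45*(-9) + (-16 + 21) = 405 + 5 = 410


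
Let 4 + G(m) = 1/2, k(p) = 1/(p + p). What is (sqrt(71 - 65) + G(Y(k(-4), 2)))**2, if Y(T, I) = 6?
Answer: 73/4 - 7*sqrt(6) ≈ 1.1036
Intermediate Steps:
k(p) = 1/(2*p)
G(m) = -7/2 (G(m) = -4 + 1/2 = -7/2)
(sqrt(71 - 65) + G(Y(k(-4), 2)))**2 = (sqrt(71 - 65) - 7/2)**2 = (sqrt(6) - 7/2)**2 = (-7/2 + sqrt(6))**2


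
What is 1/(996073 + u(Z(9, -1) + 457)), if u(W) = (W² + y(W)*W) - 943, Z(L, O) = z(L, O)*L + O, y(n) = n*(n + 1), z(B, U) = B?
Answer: 1/156426021 ≈ 6.3928e-9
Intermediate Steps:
y(n) = n*(1 + n)
Z(L, O) = O + L² (Z(L, O) = L*L + O = L² + O = O + L²)
u(W) = -943 + W² + W²*(1 + W) (u(W) = (W² + (W*(1 + W))*W) - 943 = (W² + W²*(1 + W)) - 943 = -943 + W² + W²*(1 + W))
1/(996073 + u(Z(9, -1) + 457)) = 1/(996073 + (-943 + ((-1 + 9²) + 457)³ + 2*((-1 + 9²) + 457)²)) = 1/(996073 + (-943 + ((-1 + 81) + 457)³ + 2*((-1 + 81) + 457)²)) = 1/(996073 + (-943 + (80 + 457)³ + 2*(80 + 457)²)) = 1/(996073 + (-943 + 537³ + 2*537²)) = 1/(996073 + (-943 + 154854153 + 2*288369)) = 1/(996073 + (-943 + 154854153 + 576738)) = 1/(996073 + 155429948) = 1/156426021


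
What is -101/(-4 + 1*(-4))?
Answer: 101/8 ≈ 12.625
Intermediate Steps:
-101/(-4 + 1*(-4)) = -101/(-4 - 4) = -101/(-8) = -101*(-⅛) = 101/8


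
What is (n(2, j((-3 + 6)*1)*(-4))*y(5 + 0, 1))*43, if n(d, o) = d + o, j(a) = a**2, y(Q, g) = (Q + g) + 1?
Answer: -10234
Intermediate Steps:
y(Q, g) = 1 + Q + g
(n(2, j((-3 + 6)*1)*(-4))*y(5 + 0, 1))*43 = ((2 + ((-3 + 6)*1)**2*(-4))*(1 + (5 + 0) + 1))*43 = ((2 + (3*1)**2*(-4))*(1 + 5 + 1))*43 = ((2 + 3**2*(-4))*7)*43 = ((2 + 9*(-4))*7)*43 = ((2 - 36)*7)*43 = -34*7*43 = -238*43 = -10234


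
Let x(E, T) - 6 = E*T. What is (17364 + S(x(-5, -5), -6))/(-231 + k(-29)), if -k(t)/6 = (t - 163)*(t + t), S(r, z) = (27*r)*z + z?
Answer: -4112/22349 ≈ -0.18399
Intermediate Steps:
x(E, T) = 6 + E*T
S(r, z) = z + 27*r*z (S(r, z) = 27*r*z + z = z + 27*r*z)
k(t) = -12*t*(-163 + t) (k(t) = -6*(t - 163)*(t + t) = -6*(-163 + t)*2*t = -12*t*(-163 + t))
(17364 + S(x(-5, -5), -6))/(-231 + k(-29)) = (17364 - 6*(1 + 27*(6 - 5*(-5))))/(-231 + 12*(-29)*(163 - 1*(-29))) = (17364 - 6*(1 + 27*(6 + 25)))/(-231 + 12*(-29)*(163 + 29)) = (17364 - 6*(1 + 27*31))/(-231 + 12*(-29)*192) = (17364 - 6*(1 + 837))/(-231 - 66816) = (17364 - 6*838)/(-67047) = (17364 - 5028)*(-1/67047) = 12336*(-1/67047) = -4112/22349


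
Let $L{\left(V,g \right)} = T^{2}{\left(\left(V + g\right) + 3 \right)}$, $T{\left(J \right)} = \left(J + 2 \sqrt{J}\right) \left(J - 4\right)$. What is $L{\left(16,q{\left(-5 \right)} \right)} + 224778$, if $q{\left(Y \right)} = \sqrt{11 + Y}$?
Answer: $334671 + 3204 \sqrt{114 + 6 \sqrt{6}} + 18276 \sqrt{19 + \sqrt{6}} + 22992 \sqrt{6} \approx 5.1198 \cdot 10^{5}$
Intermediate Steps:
$T{\left(J \right)} = \left(-4 + J\right) \left(J + 2 \sqrt{J}\right)$ ($T{\left(J \right)} = \left(J + 2 \sqrt{J}\right) \left(-4 + J\right) = \left(-4 + J\right) \left(J + 2 \sqrt{J}\right)$)
$L{\left(V,g \right)} = \left(-12 + \left(3 + V + g\right)^{2} - 8 \sqrt{3 + V + g} - 4 V - 4 g + 2 \left(3 + V + g\right)^{\frac{3}{2}}\right)^{2}$ ($L{\left(V,g \right)} = \left(\left(\left(V + g\right) + 3\right)^{2} - 8 \sqrt{\left(V + g\right) + 3} - 4 \left(\left(V + g\right) + 3\right) + 2 \left(\left(V + g\right) + 3\right)^{\frac{3}{2}}\right)^{2} = \left(\left(3 + V + g\right)^{2} - 8 \sqrt{3 + V + g} - 4 \left(3 + V + g\right) + 2 \left(3 + V + g\right)^{\frac{3}{2}}\right)^{2} = \left(\left(3 + V + g\right)^{2} - 8 \sqrt{3 + V + g} - \left(12 + 4 V + 4 g\right) + 2 \left(3 + V + g\right)^{\frac{3}{2}}\right)^{2} = \left(-12 + \left(3 + V + g\right)^{2} - 8 \sqrt{3 + V + g} - 4 V - 4 g + 2 \left(3 + V + g\right)^{\frac{3}{2}}\right)^{2}$)
$L{\left(16,q{\left(-5 \right)} \right)} + 224778 = \left(-12 + \left(3 + 16 + \sqrt{11 - 5}\right)^{2} - 8 \sqrt{3 + 16 + \sqrt{11 - 5}} - 64 - 4 \sqrt{11 - 5} + 2 \left(3 + 16 + \sqrt{11 - 5}\right)^{\frac{3}{2}}\right)^{2} + 224778 = \left(-12 + \left(3 + 16 + \sqrt{6}\right)^{2} - 8 \sqrt{3 + 16 + \sqrt{6}} - 64 - 4 \sqrt{6} + 2 \left(3 + 16 + \sqrt{6}\right)^{\frac{3}{2}}\right)^{2} + 224778 = \left(-12 + \left(19 + \sqrt{6}\right)^{2} - 8 \sqrt{19 + \sqrt{6}} - 64 - 4 \sqrt{6} + 2 \left(19 + \sqrt{6}\right)^{\frac{3}{2}}\right)^{2} + 224778 = \left(-76 + \left(19 + \sqrt{6}\right)^{2} - 8 \sqrt{19 + \sqrt{6}} - 4 \sqrt{6} + 2 \left(19 + \sqrt{6}\right)^{\frac{3}{2}}\right)^{2} + 224778 = 224778 + \left(-76 + \left(19 + \sqrt{6}\right)^{2} - 8 \sqrt{19 + \sqrt{6}} - 4 \sqrt{6} + 2 \left(19 + \sqrt{6}\right)^{\frac{3}{2}}\right)^{2}$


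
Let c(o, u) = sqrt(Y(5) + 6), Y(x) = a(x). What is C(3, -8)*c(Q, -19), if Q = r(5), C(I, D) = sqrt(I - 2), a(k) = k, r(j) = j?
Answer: sqrt(11) ≈ 3.3166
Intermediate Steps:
Y(x) = x
C(I, D) = sqrt(-2 + I)
Q = 5
c(o, u) = sqrt(11) (c(o, u) = sqrt(5 + 6) = sqrt(11))
C(3, -8)*c(Q, -19) = sqrt(-2 + 3)*sqrt(11) = sqrt(1)*sqrt(11) = 1*sqrt(11) = sqrt(11)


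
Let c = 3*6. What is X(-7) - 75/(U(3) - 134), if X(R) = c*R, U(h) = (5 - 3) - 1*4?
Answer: -17061/136 ≈ -125.45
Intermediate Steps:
c = 18
U(h) = -2 (U(h) = 2 - 4 = -2)
X(R) = 18*R
X(-7) - 75/(U(3) - 134) = 18*(-7) - 75/(-2 - 134) = -126 - 75/(-136) = -126 - 1/136*(-75) = -126 + 75/136 = -17061/136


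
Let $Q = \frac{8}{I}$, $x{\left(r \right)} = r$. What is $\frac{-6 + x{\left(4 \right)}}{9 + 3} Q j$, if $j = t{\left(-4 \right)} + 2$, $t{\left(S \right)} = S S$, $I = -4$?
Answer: $6$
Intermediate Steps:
$t{\left(S \right)} = S^{2}$
$j = 18$ ($j = \left(-4\right)^{2} + 2 = 16 + 2 = 18$)
$Q = -2$ ($Q = \frac{8}{-4} = 8 \left(- \frac{1}{4}\right) = -2$)
$\frac{-6 + x{\left(4 \right)}}{9 + 3} Q j = \frac{-6 + 4}{9 + 3} \left(-2\right) 18 = - \frac{2}{12} \left(-2\right) 18 = \left(-2\right) \frac{1}{12} \left(-2\right) 18 = \left(- \frac{1}{6}\right) \left(-2\right) 18 = \frac{1}{3} \cdot 18 = 6$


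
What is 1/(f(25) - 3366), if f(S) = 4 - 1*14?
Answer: -1/3376 ≈ -0.00029621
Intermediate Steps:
f(S) = -10 (f(S) = 4 - 14 = -10)
1/(f(25) - 3366) = 1/(-10 - 3366) = 1/(-3376) = -1/3376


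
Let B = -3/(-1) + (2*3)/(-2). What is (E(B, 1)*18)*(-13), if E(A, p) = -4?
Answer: 936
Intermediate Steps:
B = 0 (B = -3*(-1) + 6*(-1/2) = 3 - 3 = 0)
(E(B, 1)*18)*(-13) = -4*18*(-13) = -72*(-13) = 936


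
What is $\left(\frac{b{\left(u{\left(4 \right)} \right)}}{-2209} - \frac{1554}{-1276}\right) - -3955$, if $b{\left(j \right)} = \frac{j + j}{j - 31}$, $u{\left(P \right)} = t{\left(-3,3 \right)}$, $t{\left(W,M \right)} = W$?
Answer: $\frac{94786286137}{23958814} \approx 3956.2$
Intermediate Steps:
$u{\left(P \right)} = -3$
$b{\left(j \right)} = \frac{2 j}{-31 + j}$
$\left(\frac{b{\left(u{\left(4 \right)} \right)}}{-2209} - \frac{1554}{-1276}\right) - -3955 = \left(\frac{2 \left(-3\right) \frac{1}{-31 - 3}}{-2209} - \frac{1554}{-1276}\right) - -3955 = \left(2 \left(-3\right) \frac{1}{-34} \left(- \frac{1}{2209}\right) - - \frac{777}{638}\right) + 3955 = \left(2 \left(-3\right) \left(- \frac{1}{34}\right) \left(- \frac{1}{2209}\right) + \frac{777}{638}\right) + 3955 = \left(\frac{3}{17} \left(- \frac{1}{2209}\right) + \frac{777}{638}\right) + 3955 = \left(- \frac{3}{37553} + \frac{777}{638}\right) + 3955 = \frac{29176767}{23958814} + 3955 = \frac{94786286137}{23958814}$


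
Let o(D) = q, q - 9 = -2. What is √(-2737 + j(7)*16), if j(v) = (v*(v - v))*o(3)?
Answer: I*√2737 ≈ 52.316*I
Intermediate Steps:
q = 7 (q = 9 - 2 = 7)
o(D) = 7
j(v) = 0 (j(v) = (v*(v - v))*7 = (v*0)*7 = 0*7 = 0)
√(-2737 + j(7)*16) = √(-2737 + 0*16) = √(-2737 + 0) = √(-2737) = I*√2737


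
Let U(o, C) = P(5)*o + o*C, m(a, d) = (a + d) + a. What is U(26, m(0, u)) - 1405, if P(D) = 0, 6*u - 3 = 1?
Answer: -4163/3 ≈ -1387.7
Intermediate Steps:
u = 2/3 (u = 1/2 + (1/6)*1 = 1/2 + 1/6 = 2/3 ≈ 0.66667)
m(a, d) = d + 2*a
U(o, C) = C*o (U(o, C) = 0*o + o*C = 0 + C*o = C*o)
U(26, m(0, u)) - 1405 = (2/3 + 2*0)*26 - 1405 = (2/3 + 0)*26 - 1405 = (2/3)*26 - 1405 = 52/3 - 1405 = -4163/3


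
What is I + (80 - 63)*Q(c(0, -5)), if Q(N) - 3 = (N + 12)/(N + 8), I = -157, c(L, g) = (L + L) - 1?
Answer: -555/7 ≈ -79.286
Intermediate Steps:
c(L, g) = -1 + 2*L (c(L, g) = 2*L - 1 = -1 + 2*L)
Q(N) = 3 + (12 + N)/(8 + N) (Q(N) = 3 + (N + 12)/(N + 8) = 3 + (12 + N)/(8 + N))
I + (80 - 63)*Q(c(0, -5)) = -157 + (80 - 63)*(4*(9 + (-1 + 2*0))/(8 + (-1 + 2*0))) = -157 + 17*(4*(9 + (-1 + 0))/(8 + (-1 + 0))) = -157 + 17*(4*(9 - 1)/(8 - 1)) = -157 + 17*(4*8/7) = -157 + 17*(4*(⅐)*8) = -157 + 17*(32/7) = -157 + 544/7 = -555/7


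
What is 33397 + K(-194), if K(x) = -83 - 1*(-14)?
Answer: 33328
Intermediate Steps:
K(x) = -69 (K(x) = -83 + 14 = -69)
33397 + K(-194) = 33397 - 69 = 33328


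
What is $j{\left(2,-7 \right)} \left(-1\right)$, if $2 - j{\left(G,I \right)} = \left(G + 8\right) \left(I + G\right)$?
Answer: $-52$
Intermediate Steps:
$j{\left(G,I \right)} = 2 - \left(8 + G\right) \left(G + I\right)$ ($j{\left(G,I \right)} = 2 - \left(G + 8\right) \left(I + G\right) = 2 - \left(8 + G\right) \left(G + I\right)$)
$j{\left(2,-7 \right)} \left(-1\right) = \left(2 - 2^{2} - 16 - -56 - 2 \left(-7\right)\right) \left(-1\right) = \left(2 - 4 - 16 + 56 + 14\right) \left(-1\right) = 52 \left(-1\right) = -52$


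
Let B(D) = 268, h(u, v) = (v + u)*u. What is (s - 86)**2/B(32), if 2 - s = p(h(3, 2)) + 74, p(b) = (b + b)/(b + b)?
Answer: 25281/268 ≈ 94.332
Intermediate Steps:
h(u, v) = u*(u + v) (h(u, v) = (u + v)*u = u*(u + v))
p(b) = 1 (p(b) = (2*b)/((2*b)) = (2*b)*(1/(2*b)) = 1)
s = -73 (s = 2 - (1 + 74) = 2 - 1*75 = 2 - 75 = -73)
(s - 86)**2/B(32) = (-73 - 86)**2/268 = (-159)**2*(1/268) = 25281*(1/268) = 25281/268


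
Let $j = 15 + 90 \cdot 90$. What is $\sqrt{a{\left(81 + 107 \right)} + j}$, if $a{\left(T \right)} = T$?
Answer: $19 \sqrt{23} \approx 91.121$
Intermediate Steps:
$j = 8115$ ($j = 15 + 8100 = 8115$)
$\sqrt{a{\left(81 + 107 \right)} + j} = \sqrt{\left(81 + 107\right) + 8115} = \sqrt{188 + 8115} = \sqrt{8303} = 19 \sqrt{23}$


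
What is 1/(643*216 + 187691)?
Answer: 1/326579 ≈ 3.0620e-6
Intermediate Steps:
1/(643*216 + 187691) = 1/(138888 + 187691) = 1/326579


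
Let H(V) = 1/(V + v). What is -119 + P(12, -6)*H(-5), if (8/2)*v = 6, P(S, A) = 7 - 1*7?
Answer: -119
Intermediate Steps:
P(S, A) = 0 (P(S, A) = 7 - 7 = 0)
v = 3/2 (v = (¼)*6 = 3/2 ≈ 1.5000)
H(V) = 1/(3/2 + V) (H(V) = 1/(V + 3/2) = 1/(3/2 + V))
-119 + P(12, -6)*H(-5) = -119 + 0*(2/(3 + 2*(-5))) = -119 + 0*(2/(3 - 10)) = -119 + 0*(2/(-7)) = -119 + 0*(2*(-⅐)) = -119 + 0*(-2/7) = -119 + 0 = -119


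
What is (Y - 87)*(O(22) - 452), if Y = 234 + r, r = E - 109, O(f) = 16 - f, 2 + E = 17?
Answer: -24274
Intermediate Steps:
E = 15 (E = -2 + 17 = 15)
r = -94 (r = 15 - 109 = -94)
Y = 140 (Y = 234 - 94 = 140)
(Y - 87)*(O(22) - 452) = (140 - 87)*((16 - 1*22) - 452) = 53*((16 - 22) - 452) = 53*(-6 - 452) = 53*(-458) = -24274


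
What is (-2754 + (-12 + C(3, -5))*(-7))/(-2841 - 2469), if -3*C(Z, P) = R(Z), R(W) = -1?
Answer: 8017/15930 ≈ 0.50326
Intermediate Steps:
C(Z, P) = ⅓ (C(Z, P) = -⅓*(-1) = ⅓)
(-2754 + (-12 + C(3, -5))*(-7))/(-2841 - 2469) = (-2754 + (-12 + ⅓)*(-7))/(-2841 - 2469) = (-2754 - 35/3*(-7))/(-5310) = (-2754 + 245/3)*(-1/5310) = -8017/3*(-1/5310) = 8017/15930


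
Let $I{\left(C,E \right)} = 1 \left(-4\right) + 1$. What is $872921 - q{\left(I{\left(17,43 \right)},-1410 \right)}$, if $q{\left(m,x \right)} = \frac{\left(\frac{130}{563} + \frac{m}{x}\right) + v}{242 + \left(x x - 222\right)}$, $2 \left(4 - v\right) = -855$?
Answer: $\frac{229611583015568161}{263038216600} \approx 8.7292 \cdot 10^{5}$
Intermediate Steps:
$v = \frac{863}{2}$ ($v = 4 - - \frac{855}{2} = 4 + \frac{855}{2} = \frac{863}{2} \approx 431.5$)
$I{\left(C,E \right)} = -3$ ($I{\left(C,E \right)} = -4 + 1 = -3$)
$q{\left(m,x \right)} = \frac{\frac{486129}{1126} + \frac{m}{x}}{20 + x^{2}}$ ($q{\left(m,x \right)} = \frac{\left(\frac{130}{563} + \frac{m}{x}\right) + \frac{863}{2}}{242 + \left(x x - 222\right)} = \frac{\left(130 \cdot \frac{1}{563} + \frac{m}{x}\right) + \frac{863}{2}}{242 + \left(x^{2} - 222\right)} = \frac{\left(\frac{130}{563} + \frac{m}{x}\right) + \frac{863}{2}}{242 + \left(-222 + x^{2}\right)} = \frac{\frac{486129}{1126} + \frac{m}{x}}{20 + x^{2}}$)
$872921 - q{\left(I{\left(17,43 \right)},-1410 \right)} = 872921 - \frac{-3 + \frac{486129}{1126} \left(-1410\right)}{\left(-1410\right) \left(20 + \left(-1410\right)^{2}\right)} = 872921 - - \frac{-3 - \frac{342720945}{563}}{1410 \left(20 + 1988100\right)} = 872921 - \left(- \frac{1}{1410}\right) \frac{1}{1988120} \left(- \frac{342722634}{563}\right) = 872921 - \frac{57120439}{263038216600} = \frac{229611583015568161}{263038216600}$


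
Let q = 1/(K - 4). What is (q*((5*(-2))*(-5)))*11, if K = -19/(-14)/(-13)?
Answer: -100100/747 ≈ -134.00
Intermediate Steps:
K = -19/182 (K = -19*(-1/14)*(-1/13) = (19/14)*(-1/13) = -19/182 ≈ -0.10440)
q = -182/747 (q = 1/(-19/182 - 4) = 1/(-747/182) = -182/747 ≈ -0.24364)
(q*((5*(-2))*(-5)))*11 = -182*5*(-2)*(-5)/747*11 = -(-1820)*(-5)/747*11 = -182/747*50*11 = -9100/747*11 = -100100/747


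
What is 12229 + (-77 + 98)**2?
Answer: 12670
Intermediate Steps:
12229 + (-77 + 98)**2 = 12229 + 21**2 = 12229 + 441 = 12670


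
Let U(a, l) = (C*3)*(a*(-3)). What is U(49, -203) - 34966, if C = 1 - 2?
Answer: -34525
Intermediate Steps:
C = -1
U(a, l) = 9*a (U(a, l) = (-1*3)*(a*(-3)) = -(-9)*a = 9*a)
U(49, -203) - 34966 = 9*49 - 34966 = 441 - 34966 = -34525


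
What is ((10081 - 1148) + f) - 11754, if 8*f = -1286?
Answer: -11927/4 ≈ -2981.8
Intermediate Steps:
f = -643/4 (f = (1/8)*(-1286) = -643/4 ≈ -160.75)
((10081 - 1148) + f) - 11754 = ((10081 - 1148) - 643/4) - 11754 = (8933 - 643/4) - 11754 = 35089/4 - 11754 = -11927/4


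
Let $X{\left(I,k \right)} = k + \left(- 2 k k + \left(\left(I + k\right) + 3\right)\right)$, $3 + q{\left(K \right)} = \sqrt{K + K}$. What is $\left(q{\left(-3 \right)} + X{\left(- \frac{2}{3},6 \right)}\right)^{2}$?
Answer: $\frac{33070}{9} - \frac{364 i \sqrt{6}}{3} \approx 3674.4 - 297.2 i$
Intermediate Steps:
$q{\left(K \right)} = -3 + \sqrt{2} \sqrt{K}$ ($q{\left(K \right)} = -3 + \sqrt{K + K} = -3 + \sqrt{2 K} = -3 + \sqrt{2} \sqrt{K}$)
$X{\left(I,k \right)} = 3 + I - 2 k^{2} + 2 k$ ($X{\left(I,k \right)} = k - \left(-3 - I - k + 2 k^{2}\right) = k + \left(3 + I + k - 2 k^{2}\right) = 3 + I - 2 k^{2} + 2 k$)
$\left(q{\left(-3 \right)} + X{\left(- \frac{2}{3},6 \right)}\right)^{2} = \left(\left(-3 + \sqrt{2} \sqrt{-3}\right) + \left(3 - \frac{2}{3} - 2 \cdot 6^{2} + 2 \cdot 6\right)\right)^{2} = \left(\left(-3 + \sqrt{2} i \sqrt{3}\right) + \left(3 - \frac{2}{3} - 72 + 12\right)\right)^{2} = \left(\left(-3 + i \sqrt{6}\right) + \left(3 - \frac{2}{3} - 72 + 12\right)\right)^{2} = \left(\left(-3 + i \sqrt{6}\right) - \frac{173}{3}\right)^{2} = \left(- \frac{182}{3} + i \sqrt{6}\right)^{2}$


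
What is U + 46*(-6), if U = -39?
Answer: -315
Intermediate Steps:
U + 46*(-6) = -39 + 46*(-6) = -39 - 276 = -315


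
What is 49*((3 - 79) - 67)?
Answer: -7007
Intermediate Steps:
49*((3 - 79) - 67) = 49*(-76 - 67) = 49*(-143) = -7007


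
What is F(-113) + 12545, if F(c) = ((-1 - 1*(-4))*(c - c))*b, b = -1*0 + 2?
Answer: 12545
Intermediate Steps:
b = 2 (b = 0 + 2 = 2)
F(c) = 0 (F(c) = ((-1 - 1*(-4))*(c - c))*2 = ((-1 + 4)*0)*2 = (3*0)*2 = 0*2 = 0)
F(-113) + 12545 = 0 + 12545 = 12545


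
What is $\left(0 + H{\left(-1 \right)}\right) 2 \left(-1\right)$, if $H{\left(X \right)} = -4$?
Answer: $8$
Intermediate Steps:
$\left(0 + H{\left(-1 \right)}\right) 2 \left(-1\right) = \left(0 - 4\right) 2 \left(-1\right) = \left(-4\right) \left(-2\right) = 8$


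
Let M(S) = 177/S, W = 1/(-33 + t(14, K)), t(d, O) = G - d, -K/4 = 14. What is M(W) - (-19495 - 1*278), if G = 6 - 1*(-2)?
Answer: 12870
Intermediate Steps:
G = 8 (G = 6 + 2 = 8)
K = -56 (K = -4*14 = -56)
t(d, O) = 8 - d
W = -1/39 (W = 1/(-33 + (8 - 1*14)) = 1/(-33 + (8 - 14)) = 1/(-33 - 6) = 1/(-39) = -1/39 ≈ -0.025641)
M(W) - (-19495 - 1*278) = 177/(-1/39) - (-19495 - 1*278) = 177*(-39) - (-19495 - 278) = -6903 - 1*(-19773) = -6903 + 19773 = 12870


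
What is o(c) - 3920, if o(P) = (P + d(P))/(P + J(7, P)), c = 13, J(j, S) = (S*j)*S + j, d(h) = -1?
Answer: -1571916/401 ≈ -3920.0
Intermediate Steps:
J(j, S) = j + j*S**2 (J(j, S) = j*S**2 + j = j + j*S**2)
o(P) = (-1 + P)/(7 + P + 7*P**2) (o(P) = (P - 1)/(P + 7*(1 + P**2)) = (-1 + P)/(P + (7 + 7*P**2)) = (-1 + P)/(7 + P + 7*P**2))
o(c) - 3920 = (-1 + 13)/(7 + 13 + 7*13**2) - 3920 = 12/(7 + 13 + 7*169) - 3920 = 12/(7 + 13 + 1183) - 3920 = 12/1203 - 3920 = (1/1203)*12 - 3920 = 4/401 - 3920 = -1571916/401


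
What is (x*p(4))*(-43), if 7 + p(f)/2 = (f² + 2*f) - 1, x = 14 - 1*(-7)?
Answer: -28896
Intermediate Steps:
x = 21 (x = 14 + 7 = 21)
p(f) = -16 + 2*f² + 4*f (p(f) = -14 + 2*((f² + 2*f) - 1) = -14 + 2*(-1 + f² + 2*f) = -14 + (-2 + 2*f² + 4*f) = -16 + 2*f² + 4*f)
(x*p(4))*(-43) = (21*(-16 + 2*4² + 4*4))*(-43) = (21*(-16 + 2*16 + 16))*(-43) = (21*(-16 + 32 + 16))*(-43) = (21*32)*(-43) = 672*(-43) = -28896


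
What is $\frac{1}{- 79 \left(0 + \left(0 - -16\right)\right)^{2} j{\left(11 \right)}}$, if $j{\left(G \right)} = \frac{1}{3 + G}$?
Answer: $- \frac{7}{10112} \approx -0.00069225$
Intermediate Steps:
$\frac{1}{- 79 \left(0 + \left(0 - -16\right)\right)^{2} j{\left(11 \right)}} = \frac{1}{- 79 \left(0 + \left(0 - -16\right)\right)^{2} \frac{1}{3 + 11}} = \frac{1}{- 79 \left(0 + \left(0 + 16\right)\right)^{2} \cdot \frac{1}{14}} = \frac{1}{- 79 \left(0 + 16\right)^{2} \cdot \frac{1}{14}} = \frac{1}{- 79 \cdot 16^{2} \cdot \frac{1}{14}} = \frac{1}{\left(-79\right) 256 \cdot \frac{1}{14}} = \frac{1}{\left(-20224\right) \frac{1}{14}} = \frac{1}{- \frac{10112}{7}} = - \frac{7}{10112}$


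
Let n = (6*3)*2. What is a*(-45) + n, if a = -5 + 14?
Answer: -369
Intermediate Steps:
n = 36 (n = 18*2 = 36)
a = 9
a*(-45) + n = 9*(-45) + 36 = -405 + 36 = -369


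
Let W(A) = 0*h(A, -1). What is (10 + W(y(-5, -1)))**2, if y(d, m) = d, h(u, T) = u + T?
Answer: 100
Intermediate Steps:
h(u, T) = T + u
W(A) = 0 (W(A) = 0*(-1 + A) = 0)
(10 + W(y(-5, -1)))**2 = (10 + 0)**2 = 10**2 = 100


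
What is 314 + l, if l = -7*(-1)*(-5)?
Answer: 279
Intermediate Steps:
l = -35 (l = 7*(-5) = -35)
314 + l = 314 - 35 = 279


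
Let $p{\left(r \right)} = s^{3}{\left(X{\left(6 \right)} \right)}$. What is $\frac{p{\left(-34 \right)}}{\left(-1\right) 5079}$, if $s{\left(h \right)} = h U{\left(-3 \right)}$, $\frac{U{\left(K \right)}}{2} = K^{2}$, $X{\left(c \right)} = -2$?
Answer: $\frac{15552}{1693} \approx 9.1861$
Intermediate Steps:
$U{\left(K \right)} = 2 K^{2}$
$s{\left(h \right)} = 18 h$ ($s{\left(h \right)} = h 2 \left(-3\right)^{2} = h 2 \cdot 9 = h 18 = 18 h$)
$p{\left(r \right)} = -46656$ ($p{\left(r \right)} = \left(18 \left(-2\right)\right)^{3} = \left(-36\right)^{3} = -46656$)
$\frac{p{\left(-34 \right)}}{\left(-1\right) 5079} = - \frac{46656}{\left(-1\right) 5079} = - \frac{46656}{-5079} = \left(-46656\right) \left(- \frac{1}{5079}\right) = \frac{15552}{1693}$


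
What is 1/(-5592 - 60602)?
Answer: -1/66194 ≈ -1.5107e-5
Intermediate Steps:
1/(-5592 - 60602) = 1/(-66194) = -1/66194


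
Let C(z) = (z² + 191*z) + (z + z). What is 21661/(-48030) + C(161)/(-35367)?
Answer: -1167835469/566225670 ≈ -2.0625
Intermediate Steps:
C(z) = z² + 193*z (C(z) = (z² + 191*z) + 2*z = z² + 193*z)
21661/(-48030) + C(161)/(-35367) = 21661/(-48030) + (161*(193 + 161))/(-35367) = 21661*(-1/48030) + (161*354)*(-1/35367) = -21661/48030 + 56994*(-1/35367) = -21661/48030 - 18998/11789 = -1167835469/566225670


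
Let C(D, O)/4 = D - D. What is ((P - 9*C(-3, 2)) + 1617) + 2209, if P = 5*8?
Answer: 3866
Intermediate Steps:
C(D, O) = 0 (C(D, O) = 4*(D - D) = 4*0 = 0)
P = 40
((P - 9*C(-3, 2)) + 1617) + 2209 = ((40 - 9*0) + 1617) + 2209 = ((40 + 0) + 1617) + 2209 = (40 + 1617) + 2209 = 1657 + 2209 = 3866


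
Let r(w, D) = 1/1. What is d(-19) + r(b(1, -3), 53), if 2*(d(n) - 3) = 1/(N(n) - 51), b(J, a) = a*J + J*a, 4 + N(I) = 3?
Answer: 415/104 ≈ 3.9904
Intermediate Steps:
N(I) = -1 (N(I) = -4 + 3 = -1)
b(J, a) = 2*J*a (b(J, a) = J*a + J*a = 2*J*a)
d(n) = 311/104 (d(n) = 3 + 1/(2*(-1 - 51)) = 3 + (½)/(-52) = 3 + (½)*(-1/52) = 3 - 1/104 = 311/104)
r(w, D) = 1
d(-19) + r(b(1, -3), 53) = 311/104 + 1 = 415/104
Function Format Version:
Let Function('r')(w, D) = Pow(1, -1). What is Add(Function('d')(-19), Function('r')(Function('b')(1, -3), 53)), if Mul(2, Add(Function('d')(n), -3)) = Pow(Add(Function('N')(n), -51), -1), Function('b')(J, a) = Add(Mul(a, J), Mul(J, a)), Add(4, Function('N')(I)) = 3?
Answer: Rational(415, 104) ≈ 3.9904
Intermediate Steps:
Function('N')(I) = -1 (Function('N')(I) = Add(-4, 3) = -1)
Function('b')(J, a) = Mul(2, J, a) (Function('b')(J, a) = Add(Mul(J, a), Mul(J, a)) = Mul(2, J, a))
Function('d')(n) = Rational(311, 104) (Function('d')(n) = Add(3, Mul(Rational(1, 2), Pow(Add(-1, -51), -1))) = Add(3, Mul(Rational(1, 2), Pow(-52, -1))) = Add(3, Mul(Rational(1, 2), Rational(-1, 52))) = Add(3, Rational(-1, 104)) = Rational(311, 104))
Function('r')(w, D) = 1
Add(Function('d')(-19), Function('r')(Function('b')(1, -3), 53)) = Add(Rational(311, 104), 1) = Rational(415, 104)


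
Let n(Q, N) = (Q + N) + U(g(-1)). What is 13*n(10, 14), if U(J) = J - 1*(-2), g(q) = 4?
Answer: 390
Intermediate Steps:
U(J) = 2 + J (U(J) = J + 2 = 2 + J)
n(Q, N) = 6 + N + Q (n(Q, N) = (Q + N) + (2 + 4) = (N + Q) + 6 = 6 + N + Q)
13*n(10, 14) = 13*(6 + 14 + 10) = 13*30 = 390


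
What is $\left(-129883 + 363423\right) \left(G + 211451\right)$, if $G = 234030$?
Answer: $104037632740$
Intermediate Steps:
$\left(-129883 + 363423\right) \left(G + 211451\right) = \left(-129883 + 363423\right) \left(234030 + 211451\right) = 233540 \cdot 445481 = 104037632740$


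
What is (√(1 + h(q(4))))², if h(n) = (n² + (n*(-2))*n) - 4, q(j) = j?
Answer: -19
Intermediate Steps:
h(n) = -4 - n² (h(n) = (n² + (-2*n)*n) - 4 = (n² - 2*n²) - 4 = -n² - 4 = -4 - n²)
(√(1 + h(q(4))))² = (√(1 + (-4 - 1*4²)))² = (√(1 + (-4 - 1*16)))² = (√(1 + (-4 - 16)))² = (√(1 - 20))² = (√(-19))² = (I*√19)² = -19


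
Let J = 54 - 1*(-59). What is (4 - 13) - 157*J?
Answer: -17750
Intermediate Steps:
J = 113 (J = 54 + 59 = 113)
(4 - 13) - 157*J = (4 - 13) - 157*113 = -9 - 17741 = -17750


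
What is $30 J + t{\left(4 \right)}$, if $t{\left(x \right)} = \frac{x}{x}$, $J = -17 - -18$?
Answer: $31$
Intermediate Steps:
$J = 1$ ($J = -17 + 18 = 1$)
$t{\left(x \right)} = 1$
$30 J + t{\left(4 \right)} = 30 \cdot 1 + 1 = 30 + 1 = 31$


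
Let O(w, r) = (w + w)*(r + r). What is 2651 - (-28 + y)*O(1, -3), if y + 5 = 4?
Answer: 2303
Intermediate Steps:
y = -1 (y = -5 + 4 = -1)
O(w, r) = 4*r*w (O(w, r) = (2*w)*(2*r) = 4*r*w)
2651 - (-28 + y)*O(1, -3) = 2651 - (-28 - 1)*4*(-3)*1 = 2651 - (-29)*(-12) = 2651 - 1*348 = 2651 - 348 = 2303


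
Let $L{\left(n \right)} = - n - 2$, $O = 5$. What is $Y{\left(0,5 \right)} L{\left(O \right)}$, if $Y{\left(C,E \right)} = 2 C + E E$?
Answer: $-175$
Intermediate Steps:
$Y{\left(C,E \right)} = E^{2} + 2 C$ ($Y{\left(C,E \right)} = 2 C + E^{2} = E^{2} + 2 C$)
$L{\left(n \right)} = -2 - n$
$Y{\left(0,5 \right)} L{\left(O \right)} = \left(5^{2} + 2 \cdot 0\right) \left(-2 - 5\right) = \left(25 + 0\right) \left(-2 - 5\right) = 25 \left(-7\right) = -175$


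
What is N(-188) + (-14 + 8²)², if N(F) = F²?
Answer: 37844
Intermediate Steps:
N(-188) + (-14 + 8²)² = (-188)² + (-14 + 8²)² = 35344 + (-14 + 64)² = 35344 + 50² = 35344 + 2500 = 37844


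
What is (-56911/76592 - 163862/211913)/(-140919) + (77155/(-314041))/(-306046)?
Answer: 2506735918312367883/216793205456272141090576 ≈ 1.1563e-5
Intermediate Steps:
(-56911/76592 - 163862/211913)/(-140919) + (77155/(-314041))/(-306046) = (-56911*1/76592 - 163862*1/211913)*(-1/140919) + (77155*(-1/314041))*(-1/306046) = (-56911/76592 - 163862/211913)*(-1/140919) - 5935/24157*(-1/306046) = -24610699047/16230840496*(-1/140919) + 5935/7393153222 = 8203566349/762411270618608 + 5935/7393153222 = 2506735918312367883/216793205456272141090576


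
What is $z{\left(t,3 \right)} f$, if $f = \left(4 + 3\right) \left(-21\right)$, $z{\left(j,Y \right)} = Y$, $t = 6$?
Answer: $-441$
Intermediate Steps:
$f = -147$ ($f = 7 \left(-21\right) = -147$)
$z{\left(t,3 \right)} f = 3 \left(-147\right) = -441$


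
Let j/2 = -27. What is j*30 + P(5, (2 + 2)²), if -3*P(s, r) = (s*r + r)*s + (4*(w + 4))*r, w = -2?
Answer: -5468/3 ≈ -1822.7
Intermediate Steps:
j = -54 (j = 2*(-27) = -54)
P(s, r) = -8*r/3 - s*(r + r*s)/3 (P(s, r) = -((s*r + r)*s + (4*(-2 + 4))*r)/3 = -((r*s + r)*s + (4*2)*r)/3 = -((r + r*s)*s + 8*r)/3 = -(s*(r + r*s) + 8*r)/3 = -(8*r + s*(r + r*s))/3 = -8*r/3 - s*(r + r*s)/3)
j*30 + P(5, (2 + 2)²) = -54*30 - (2 + 2)²*(8 + 5 + 5²)/3 = -1620 - ⅓*4²*(8 + 5 + 25) = -1620 - ⅓*16*38 = -1620 - 608/3 = -5468/3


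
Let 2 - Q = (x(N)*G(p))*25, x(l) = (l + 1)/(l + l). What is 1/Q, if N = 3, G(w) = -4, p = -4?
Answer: 3/206 ≈ 0.014563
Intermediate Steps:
x(l) = (1 + l)/(2*l) (x(l) = (1 + l)/((2*l)) = (1 + l)*(1/(2*l)) = (1 + l)/(2*l))
Q = 206/3 (Q = 2 - ((1/2)*(1 + 3)/3)*(-4)*25 = 2 - ((1/2)*(1/3)*4)*(-4)*25 = 2 - (2/3)*(-4)*25 = 2 - (-8)*25/3 = 2 - 1*(-200/3) = 2 + 200/3 = 206/3 ≈ 68.667)
1/Q = 1/(206/3) = 3/206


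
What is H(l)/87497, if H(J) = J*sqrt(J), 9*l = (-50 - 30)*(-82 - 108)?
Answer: 304000*sqrt(38)/2362419 ≈ 0.79325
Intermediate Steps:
l = 15200/9 (l = ((-50 - 30)*(-82 - 108))/9 = (-80*(-190))/9 = (1/9)*15200 = 15200/9 ≈ 1688.9)
H(J) = J**(3/2)
H(l)/87497 = (15200/9)**(3/2)/87497 = (304000*sqrt(38)/27)*(1/87497) = 304000*sqrt(38)/2362419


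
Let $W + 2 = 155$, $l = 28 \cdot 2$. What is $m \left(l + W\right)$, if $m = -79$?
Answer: $-16511$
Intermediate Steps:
$l = 56$
$W = 153$ ($W = -2 + 155 = 153$)
$m \left(l + W\right) = - 79 \left(56 + 153\right) = \left(-79\right) 209 = -16511$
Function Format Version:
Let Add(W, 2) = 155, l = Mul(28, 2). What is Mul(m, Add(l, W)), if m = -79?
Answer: -16511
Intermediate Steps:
l = 56
W = 153 (W = Add(-2, 155) = 153)
Mul(m, Add(l, W)) = Mul(-79, Add(56, 153)) = Mul(-79, 209) = -16511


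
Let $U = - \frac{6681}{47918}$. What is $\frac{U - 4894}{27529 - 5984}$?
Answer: $- \frac{234517373}{1032393310} \approx -0.22716$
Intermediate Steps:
$U = - \frac{6681}{47918}$ ($U = \left(-6681\right) \frac{1}{47918} = - \frac{6681}{47918} \approx -0.13943$)
$\frac{U - 4894}{27529 - 5984} = \frac{- \frac{6681}{47918} - 4894}{27529 - 5984} = - \frac{234517373}{47918 \cdot 21545} = \left(- \frac{234517373}{47918}\right) \frac{1}{21545} = - \frac{234517373}{1032393310}$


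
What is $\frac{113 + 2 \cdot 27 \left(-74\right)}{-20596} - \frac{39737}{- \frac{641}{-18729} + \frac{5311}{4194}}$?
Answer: $- \frac{7142919998872877}{233783074612} \approx -30554.0$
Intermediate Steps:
$\frac{113 + 2 \cdot 27 \left(-74\right)}{-20596} - \frac{39737}{- \frac{641}{-18729} + \frac{5311}{4194}} = \left(113 + 54 \left(-74\right)\right) \left(- \frac{1}{20596}\right) - \frac{39737}{\left(-641\right) \left(- \frac{1}{18729}\right) + 5311 \cdot \frac{1}{4194}} = \left(113 - 3996\right) \left(- \frac{1}{20596}\right) - \frac{39737}{\frac{641}{18729} + \frac{5311}{4194}} = \left(-3883\right) \left(- \frac{1}{20596}\right) - \frac{39737}{\frac{11350897}{8727714}} = \frac{3883}{20596} - \frac{346813171218}{11350897} = - \frac{7142919998872877}{233783074612}$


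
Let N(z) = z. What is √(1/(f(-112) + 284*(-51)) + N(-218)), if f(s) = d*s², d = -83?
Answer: I*√60733021628941/527818 ≈ 14.765*I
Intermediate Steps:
f(s) = -83*s²
√(1/(f(-112) + 284*(-51)) + N(-218)) = √(1/(-83*(-112)² + 284*(-51)) - 218) = √(1/(-83*12544 - 14484) - 218) = √(1/(-1041152 - 14484) - 218) = √(1/(-1055636) - 218) = √(-1/1055636 - 218) = √(-230128649/1055636) = I*√60733021628941/527818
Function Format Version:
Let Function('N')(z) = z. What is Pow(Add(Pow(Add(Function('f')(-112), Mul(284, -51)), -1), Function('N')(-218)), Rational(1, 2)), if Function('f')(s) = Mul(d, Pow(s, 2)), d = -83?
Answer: Mul(Rational(1, 527818), I, Pow(60733021628941, Rational(1, 2))) ≈ Mul(14.765, I)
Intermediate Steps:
Function('f')(s) = Mul(-83, Pow(s, 2))
Pow(Add(Pow(Add(Function('f')(-112), Mul(284, -51)), -1), Function('N')(-218)), Rational(1, 2)) = Pow(Add(Pow(Add(Mul(-83, Pow(-112, 2)), Mul(284, -51)), -1), -218), Rational(1, 2)) = Pow(Add(Pow(Add(Mul(-83, 12544), -14484), -1), -218), Rational(1, 2)) = Pow(Add(Pow(Add(-1041152, -14484), -1), -218), Rational(1, 2)) = Pow(Add(Pow(-1055636, -1), -218), Rational(1, 2)) = Pow(Add(Rational(-1, 1055636), -218), Rational(1, 2)) = Pow(Rational(-230128649, 1055636), Rational(1, 2)) = Mul(Rational(1, 527818), I, Pow(60733021628941, Rational(1, 2)))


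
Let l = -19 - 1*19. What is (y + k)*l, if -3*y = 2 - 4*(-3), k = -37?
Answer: 4750/3 ≈ 1583.3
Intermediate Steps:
y = -14/3 (y = -(2 - 4*(-3))/3 = -(2 + 12)/3 = -1/3*14 = -14/3 ≈ -4.6667)
l = -38 (l = -19 - 19 = -38)
(y + k)*l = (-14/3 - 37)*(-38) = -125/3*(-38) = 4750/3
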